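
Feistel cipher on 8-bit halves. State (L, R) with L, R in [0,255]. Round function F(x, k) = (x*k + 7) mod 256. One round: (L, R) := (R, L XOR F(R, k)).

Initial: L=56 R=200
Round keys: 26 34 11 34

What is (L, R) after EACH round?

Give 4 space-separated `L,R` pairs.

Answer: 200,111 111,13 13,249 249,20

Derivation:
Round 1 (k=26): L=200 R=111
Round 2 (k=34): L=111 R=13
Round 3 (k=11): L=13 R=249
Round 4 (k=34): L=249 R=20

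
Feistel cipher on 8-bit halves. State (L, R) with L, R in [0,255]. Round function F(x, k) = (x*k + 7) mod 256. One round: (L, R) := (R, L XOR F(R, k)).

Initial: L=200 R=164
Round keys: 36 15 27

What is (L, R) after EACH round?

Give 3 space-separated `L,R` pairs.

Round 1 (k=36): L=164 R=223
Round 2 (k=15): L=223 R=188
Round 3 (k=27): L=188 R=4

Answer: 164,223 223,188 188,4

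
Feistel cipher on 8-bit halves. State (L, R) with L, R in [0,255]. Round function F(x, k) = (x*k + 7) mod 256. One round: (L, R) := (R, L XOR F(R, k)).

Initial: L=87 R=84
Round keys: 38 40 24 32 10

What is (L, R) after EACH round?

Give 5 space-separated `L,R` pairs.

Round 1 (k=38): L=84 R=40
Round 2 (k=40): L=40 R=19
Round 3 (k=24): L=19 R=231
Round 4 (k=32): L=231 R=244
Round 5 (k=10): L=244 R=104

Answer: 84,40 40,19 19,231 231,244 244,104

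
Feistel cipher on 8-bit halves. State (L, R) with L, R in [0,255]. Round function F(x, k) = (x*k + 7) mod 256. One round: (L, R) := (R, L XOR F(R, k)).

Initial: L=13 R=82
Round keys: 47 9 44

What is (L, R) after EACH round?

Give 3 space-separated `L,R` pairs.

Answer: 82,24 24,141 141,91

Derivation:
Round 1 (k=47): L=82 R=24
Round 2 (k=9): L=24 R=141
Round 3 (k=44): L=141 R=91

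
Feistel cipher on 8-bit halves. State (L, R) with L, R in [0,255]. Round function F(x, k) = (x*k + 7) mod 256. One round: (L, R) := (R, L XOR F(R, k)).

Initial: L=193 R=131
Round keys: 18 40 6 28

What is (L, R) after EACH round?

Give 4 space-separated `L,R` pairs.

Answer: 131,252 252,228 228,163 163,63

Derivation:
Round 1 (k=18): L=131 R=252
Round 2 (k=40): L=252 R=228
Round 3 (k=6): L=228 R=163
Round 4 (k=28): L=163 R=63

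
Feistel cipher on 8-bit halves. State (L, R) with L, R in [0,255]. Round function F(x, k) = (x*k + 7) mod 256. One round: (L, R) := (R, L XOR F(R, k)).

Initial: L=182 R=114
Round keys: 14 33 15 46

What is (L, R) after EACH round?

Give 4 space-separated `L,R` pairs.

Answer: 114,245 245,238 238,12 12,193

Derivation:
Round 1 (k=14): L=114 R=245
Round 2 (k=33): L=245 R=238
Round 3 (k=15): L=238 R=12
Round 4 (k=46): L=12 R=193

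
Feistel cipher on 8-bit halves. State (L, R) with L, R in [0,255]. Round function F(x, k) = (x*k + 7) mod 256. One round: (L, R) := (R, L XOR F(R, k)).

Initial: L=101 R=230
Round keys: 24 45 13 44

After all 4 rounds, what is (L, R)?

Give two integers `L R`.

Answer: 224 240

Derivation:
Round 1 (k=24): L=230 R=242
Round 2 (k=45): L=242 R=119
Round 3 (k=13): L=119 R=224
Round 4 (k=44): L=224 R=240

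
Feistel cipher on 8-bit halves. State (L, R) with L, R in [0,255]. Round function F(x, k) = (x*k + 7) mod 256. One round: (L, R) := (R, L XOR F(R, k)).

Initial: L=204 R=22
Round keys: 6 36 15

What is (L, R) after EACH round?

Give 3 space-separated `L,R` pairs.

Round 1 (k=6): L=22 R=71
Round 2 (k=36): L=71 R=21
Round 3 (k=15): L=21 R=5

Answer: 22,71 71,21 21,5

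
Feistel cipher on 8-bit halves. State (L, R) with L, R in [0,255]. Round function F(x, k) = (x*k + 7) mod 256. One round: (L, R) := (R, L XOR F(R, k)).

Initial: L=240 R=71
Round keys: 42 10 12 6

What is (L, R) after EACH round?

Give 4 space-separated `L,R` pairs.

Answer: 71,93 93,238 238,114 114,93

Derivation:
Round 1 (k=42): L=71 R=93
Round 2 (k=10): L=93 R=238
Round 3 (k=12): L=238 R=114
Round 4 (k=6): L=114 R=93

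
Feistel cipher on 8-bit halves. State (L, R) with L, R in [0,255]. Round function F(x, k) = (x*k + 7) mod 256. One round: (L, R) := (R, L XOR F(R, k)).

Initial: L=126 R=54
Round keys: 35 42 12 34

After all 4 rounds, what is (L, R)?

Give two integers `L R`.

Round 1 (k=35): L=54 R=23
Round 2 (k=42): L=23 R=251
Round 3 (k=12): L=251 R=220
Round 4 (k=34): L=220 R=196

Answer: 220 196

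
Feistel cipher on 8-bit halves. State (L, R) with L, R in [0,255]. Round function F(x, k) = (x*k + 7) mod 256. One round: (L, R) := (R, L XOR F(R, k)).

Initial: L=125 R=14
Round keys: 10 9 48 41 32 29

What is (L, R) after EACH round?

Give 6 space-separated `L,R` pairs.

Answer: 14,238 238,107 107,249 249,131 131,158 158,110

Derivation:
Round 1 (k=10): L=14 R=238
Round 2 (k=9): L=238 R=107
Round 3 (k=48): L=107 R=249
Round 4 (k=41): L=249 R=131
Round 5 (k=32): L=131 R=158
Round 6 (k=29): L=158 R=110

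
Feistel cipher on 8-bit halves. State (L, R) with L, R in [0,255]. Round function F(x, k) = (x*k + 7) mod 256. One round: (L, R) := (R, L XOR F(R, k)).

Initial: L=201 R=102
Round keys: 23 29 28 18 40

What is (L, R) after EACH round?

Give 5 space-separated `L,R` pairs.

Round 1 (k=23): L=102 R=248
Round 2 (k=29): L=248 R=121
Round 3 (k=28): L=121 R=187
Round 4 (k=18): L=187 R=84
Round 5 (k=40): L=84 R=156

Answer: 102,248 248,121 121,187 187,84 84,156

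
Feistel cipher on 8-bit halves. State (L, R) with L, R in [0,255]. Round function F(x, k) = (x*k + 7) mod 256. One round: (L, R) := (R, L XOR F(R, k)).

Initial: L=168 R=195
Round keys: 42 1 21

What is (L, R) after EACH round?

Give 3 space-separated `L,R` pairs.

Round 1 (k=42): L=195 R=173
Round 2 (k=1): L=173 R=119
Round 3 (k=21): L=119 R=103

Answer: 195,173 173,119 119,103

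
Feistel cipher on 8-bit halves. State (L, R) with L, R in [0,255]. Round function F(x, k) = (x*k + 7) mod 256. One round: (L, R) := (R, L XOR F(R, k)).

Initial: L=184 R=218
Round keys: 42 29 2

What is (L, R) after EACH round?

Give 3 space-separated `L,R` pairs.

Answer: 218,115 115,212 212,220

Derivation:
Round 1 (k=42): L=218 R=115
Round 2 (k=29): L=115 R=212
Round 3 (k=2): L=212 R=220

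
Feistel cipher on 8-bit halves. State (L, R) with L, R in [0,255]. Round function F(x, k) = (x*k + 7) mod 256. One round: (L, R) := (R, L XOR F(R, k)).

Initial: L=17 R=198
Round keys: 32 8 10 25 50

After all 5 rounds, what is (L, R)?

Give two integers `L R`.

Round 1 (k=32): L=198 R=214
Round 2 (k=8): L=214 R=113
Round 3 (k=10): L=113 R=167
Round 4 (k=25): L=167 R=39
Round 5 (k=50): L=39 R=2

Answer: 39 2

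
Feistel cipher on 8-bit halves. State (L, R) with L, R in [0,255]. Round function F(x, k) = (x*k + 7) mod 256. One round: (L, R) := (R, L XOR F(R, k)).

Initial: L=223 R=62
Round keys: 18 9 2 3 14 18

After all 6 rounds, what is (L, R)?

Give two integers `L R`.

Round 1 (k=18): L=62 R=188
Round 2 (k=9): L=188 R=157
Round 3 (k=2): L=157 R=253
Round 4 (k=3): L=253 R=99
Round 5 (k=14): L=99 R=140
Round 6 (k=18): L=140 R=188

Answer: 140 188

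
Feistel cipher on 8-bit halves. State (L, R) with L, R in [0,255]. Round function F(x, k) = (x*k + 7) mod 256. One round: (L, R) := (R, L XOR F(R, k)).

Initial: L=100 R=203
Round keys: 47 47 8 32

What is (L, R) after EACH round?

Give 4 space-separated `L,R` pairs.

Answer: 203,40 40,148 148,143 143,115

Derivation:
Round 1 (k=47): L=203 R=40
Round 2 (k=47): L=40 R=148
Round 3 (k=8): L=148 R=143
Round 4 (k=32): L=143 R=115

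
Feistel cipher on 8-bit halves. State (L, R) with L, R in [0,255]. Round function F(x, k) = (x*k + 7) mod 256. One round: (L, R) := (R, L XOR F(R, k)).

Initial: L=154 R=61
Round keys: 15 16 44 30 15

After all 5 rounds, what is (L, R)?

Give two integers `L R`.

Round 1 (k=15): L=61 R=0
Round 2 (k=16): L=0 R=58
Round 3 (k=44): L=58 R=255
Round 4 (k=30): L=255 R=211
Round 5 (k=15): L=211 R=155

Answer: 211 155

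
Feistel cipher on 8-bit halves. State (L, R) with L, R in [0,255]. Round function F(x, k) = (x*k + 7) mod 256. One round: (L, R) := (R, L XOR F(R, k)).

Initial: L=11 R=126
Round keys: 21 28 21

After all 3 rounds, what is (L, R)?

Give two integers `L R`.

Round 1 (k=21): L=126 R=86
Round 2 (k=28): L=86 R=17
Round 3 (k=21): L=17 R=58

Answer: 17 58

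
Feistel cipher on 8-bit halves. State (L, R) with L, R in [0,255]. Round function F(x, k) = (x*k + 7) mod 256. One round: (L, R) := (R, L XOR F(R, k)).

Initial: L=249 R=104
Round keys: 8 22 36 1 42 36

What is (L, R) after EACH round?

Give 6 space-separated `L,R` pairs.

Answer: 104,190 190,51 51,141 141,167 167,224 224,32

Derivation:
Round 1 (k=8): L=104 R=190
Round 2 (k=22): L=190 R=51
Round 3 (k=36): L=51 R=141
Round 4 (k=1): L=141 R=167
Round 5 (k=42): L=167 R=224
Round 6 (k=36): L=224 R=32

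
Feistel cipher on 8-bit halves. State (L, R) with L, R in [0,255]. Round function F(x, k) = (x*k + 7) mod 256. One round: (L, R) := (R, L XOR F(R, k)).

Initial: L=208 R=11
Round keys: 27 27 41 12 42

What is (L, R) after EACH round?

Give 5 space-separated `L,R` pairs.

Round 1 (k=27): L=11 R=224
Round 2 (k=27): L=224 R=172
Round 3 (k=41): L=172 R=115
Round 4 (k=12): L=115 R=199
Round 5 (k=42): L=199 R=222

Answer: 11,224 224,172 172,115 115,199 199,222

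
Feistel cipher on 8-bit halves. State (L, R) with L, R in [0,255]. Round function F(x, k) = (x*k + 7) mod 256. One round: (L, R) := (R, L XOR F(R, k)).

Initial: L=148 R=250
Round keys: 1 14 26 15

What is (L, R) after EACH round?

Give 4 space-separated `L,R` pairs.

Round 1 (k=1): L=250 R=149
Round 2 (k=14): L=149 R=215
Round 3 (k=26): L=215 R=72
Round 4 (k=15): L=72 R=232

Answer: 250,149 149,215 215,72 72,232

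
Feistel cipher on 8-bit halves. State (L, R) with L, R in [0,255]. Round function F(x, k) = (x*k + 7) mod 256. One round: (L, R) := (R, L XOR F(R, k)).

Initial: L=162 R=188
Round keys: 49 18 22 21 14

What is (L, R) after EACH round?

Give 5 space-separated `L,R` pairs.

Round 1 (k=49): L=188 R=161
Round 2 (k=18): L=161 R=229
Round 3 (k=22): L=229 R=20
Round 4 (k=21): L=20 R=78
Round 5 (k=14): L=78 R=95

Answer: 188,161 161,229 229,20 20,78 78,95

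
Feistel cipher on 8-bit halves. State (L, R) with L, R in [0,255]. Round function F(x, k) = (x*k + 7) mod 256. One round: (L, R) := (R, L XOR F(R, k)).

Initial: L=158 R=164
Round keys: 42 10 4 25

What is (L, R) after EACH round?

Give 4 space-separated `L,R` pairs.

Round 1 (k=42): L=164 R=113
Round 2 (k=10): L=113 R=213
Round 3 (k=4): L=213 R=42
Round 4 (k=25): L=42 R=244

Answer: 164,113 113,213 213,42 42,244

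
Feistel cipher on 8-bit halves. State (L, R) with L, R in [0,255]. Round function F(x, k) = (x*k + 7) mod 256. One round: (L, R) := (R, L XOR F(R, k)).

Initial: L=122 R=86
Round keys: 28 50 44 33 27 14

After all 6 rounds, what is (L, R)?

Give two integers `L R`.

Round 1 (k=28): L=86 R=21
Round 2 (k=50): L=21 R=119
Round 3 (k=44): L=119 R=110
Round 4 (k=33): L=110 R=66
Round 5 (k=27): L=66 R=147
Round 6 (k=14): L=147 R=83

Answer: 147 83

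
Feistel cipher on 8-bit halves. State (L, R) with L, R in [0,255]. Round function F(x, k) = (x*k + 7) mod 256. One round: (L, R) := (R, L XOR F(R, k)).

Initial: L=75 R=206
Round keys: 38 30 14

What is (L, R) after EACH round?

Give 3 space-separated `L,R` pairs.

Answer: 206,208 208,169 169,149

Derivation:
Round 1 (k=38): L=206 R=208
Round 2 (k=30): L=208 R=169
Round 3 (k=14): L=169 R=149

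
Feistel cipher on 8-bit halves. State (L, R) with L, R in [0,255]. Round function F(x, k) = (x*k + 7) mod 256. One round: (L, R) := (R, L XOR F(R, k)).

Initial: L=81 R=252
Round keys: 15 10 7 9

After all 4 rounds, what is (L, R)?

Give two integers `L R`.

Answer: 82 30

Derivation:
Round 1 (k=15): L=252 R=154
Round 2 (k=10): L=154 R=247
Round 3 (k=7): L=247 R=82
Round 4 (k=9): L=82 R=30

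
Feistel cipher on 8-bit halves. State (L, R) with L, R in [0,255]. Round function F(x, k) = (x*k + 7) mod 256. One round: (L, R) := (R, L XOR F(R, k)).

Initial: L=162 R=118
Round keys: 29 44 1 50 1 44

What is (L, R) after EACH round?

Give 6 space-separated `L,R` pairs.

Answer: 118,199 199,77 77,147 147,240 240,100 100,199

Derivation:
Round 1 (k=29): L=118 R=199
Round 2 (k=44): L=199 R=77
Round 3 (k=1): L=77 R=147
Round 4 (k=50): L=147 R=240
Round 5 (k=1): L=240 R=100
Round 6 (k=44): L=100 R=199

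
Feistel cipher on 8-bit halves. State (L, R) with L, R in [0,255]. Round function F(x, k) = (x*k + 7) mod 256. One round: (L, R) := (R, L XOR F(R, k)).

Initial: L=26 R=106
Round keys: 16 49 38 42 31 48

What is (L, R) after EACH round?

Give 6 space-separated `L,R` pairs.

Round 1 (k=16): L=106 R=189
Round 2 (k=49): L=189 R=94
Round 3 (k=38): L=94 R=70
Round 4 (k=42): L=70 R=221
Round 5 (k=31): L=221 R=140
Round 6 (k=48): L=140 R=154

Answer: 106,189 189,94 94,70 70,221 221,140 140,154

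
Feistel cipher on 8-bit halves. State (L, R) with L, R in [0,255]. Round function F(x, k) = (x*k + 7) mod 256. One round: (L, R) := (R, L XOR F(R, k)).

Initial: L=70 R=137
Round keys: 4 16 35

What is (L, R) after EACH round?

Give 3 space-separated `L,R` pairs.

Answer: 137,109 109,94 94,140

Derivation:
Round 1 (k=4): L=137 R=109
Round 2 (k=16): L=109 R=94
Round 3 (k=35): L=94 R=140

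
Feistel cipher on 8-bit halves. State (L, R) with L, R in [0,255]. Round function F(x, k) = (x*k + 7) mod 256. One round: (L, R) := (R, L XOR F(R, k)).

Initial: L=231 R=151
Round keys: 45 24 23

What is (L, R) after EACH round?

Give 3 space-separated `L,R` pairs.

Answer: 151,117 117,104 104,42

Derivation:
Round 1 (k=45): L=151 R=117
Round 2 (k=24): L=117 R=104
Round 3 (k=23): L=104 R=42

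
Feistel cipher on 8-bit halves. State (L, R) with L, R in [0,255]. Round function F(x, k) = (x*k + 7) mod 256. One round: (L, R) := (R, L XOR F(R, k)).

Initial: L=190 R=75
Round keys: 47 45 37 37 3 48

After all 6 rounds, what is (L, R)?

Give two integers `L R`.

Answer: 184 19

Derivation:
Round 1 (k=47): L=75 R=114
Round 2 (k=45): L=114 R=90
Round 3 (k=37): L=90 R=123
Round 4 (k=37): L=123 R=148
Round 5 (k=3): L=148 R=184
Round 6 (k=48): L=184 R=19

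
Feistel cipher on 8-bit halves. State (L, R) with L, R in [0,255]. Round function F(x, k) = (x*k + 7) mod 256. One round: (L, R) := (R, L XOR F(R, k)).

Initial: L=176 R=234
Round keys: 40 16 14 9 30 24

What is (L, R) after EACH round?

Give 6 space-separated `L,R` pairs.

Round 1 (k=40): L=234 R=39
Round 2 (k=16): L=39 R=157
Round 3 (k=14): L=157 R=186
Round 4 (k=9): L=186 R=12
Round 5 (k=30): L=12 R=213
Round 6 (k=24): L=213 R=243

Answer: 234,39 39,157 157,186 186,12 12,213 213,243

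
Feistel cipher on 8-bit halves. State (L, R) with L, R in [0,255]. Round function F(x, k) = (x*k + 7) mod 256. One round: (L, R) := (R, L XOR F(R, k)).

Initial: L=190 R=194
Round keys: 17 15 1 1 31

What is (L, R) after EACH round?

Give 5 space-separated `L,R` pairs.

Round 1 (k=17): L=194 R=87
Round 2 (k=15): L=87 R=226
Round 3 (k=1): L=226 R=190
Round 4 (k=1): L=190 R=39
Round 5 (k=31): L=39 R=126

Answer: 194,87 87,226 226,190 190,39 39,126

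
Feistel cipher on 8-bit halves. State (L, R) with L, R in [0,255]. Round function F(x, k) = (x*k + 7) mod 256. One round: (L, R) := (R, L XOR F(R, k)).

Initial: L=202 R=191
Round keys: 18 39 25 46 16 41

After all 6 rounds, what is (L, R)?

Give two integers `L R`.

Round 1 (k=18): L=191 R=191
Round 2 (k=39): L=191 R=159
Round 3 (k=25): L=159 R=49
Round 4 (k=46): L=49 R=74
Round 5 (k=16): L=74 R=150
Round 6 (k=41): L=150 R=71

Answer: 150 71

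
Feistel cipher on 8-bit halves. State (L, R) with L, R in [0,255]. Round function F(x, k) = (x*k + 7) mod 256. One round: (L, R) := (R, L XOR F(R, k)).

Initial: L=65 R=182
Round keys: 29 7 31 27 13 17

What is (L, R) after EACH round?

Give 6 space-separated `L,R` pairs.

Answer: 182,228 228,245 245,86 86,236 236,85 85,64

Derivation:
Round 1 (k=29): L=182 R=228
Round 2 (k=7): L=228 R=245
Round 3 (k=31): L=245 R=86
Round 4 (k=27): L=86 R=236
Round 5 (k=13): L=236 R=85
Round 6 (k=17): L=85 R=64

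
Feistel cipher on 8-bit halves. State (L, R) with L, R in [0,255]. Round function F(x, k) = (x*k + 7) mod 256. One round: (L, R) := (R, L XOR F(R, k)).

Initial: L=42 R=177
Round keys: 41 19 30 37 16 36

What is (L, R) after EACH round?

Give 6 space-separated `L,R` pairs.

Round 1 (k=41): L=177 R=74
Round 2 (k=19): L=74 R=52
Round 3 (k=30): L=52 R=85
Round 4 (k=37): L=85 R=100
Round 5 (k=16): L=100 R=18
Round 6 (k=36): L=18 R=235

Answer: 177,74 74,52 52,85 85,100 100,18 18,235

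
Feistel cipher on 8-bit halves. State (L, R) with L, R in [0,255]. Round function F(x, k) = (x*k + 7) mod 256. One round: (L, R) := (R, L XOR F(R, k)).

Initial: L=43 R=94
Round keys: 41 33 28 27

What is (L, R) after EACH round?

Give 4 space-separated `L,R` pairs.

Round 1 (k=41): L=94 R=62
Round 2 (k=33): L=62 R=91
Round 3 (k=28): L=91 R=197
Round 4 (k=27): L=197 R=149

Answer: 94,62 62,91 91,197 197,149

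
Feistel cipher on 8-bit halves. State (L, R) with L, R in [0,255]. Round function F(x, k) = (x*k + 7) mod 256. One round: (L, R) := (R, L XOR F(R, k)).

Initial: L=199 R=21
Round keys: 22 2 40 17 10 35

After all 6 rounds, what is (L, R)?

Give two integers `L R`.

Round 1 (k=22): L=21 R=18
Round 2 (k=2): L=18 R=62
Round 3 (k=40): L=62 R=165
Round 4 (k=17): L=165 R=194
Round 5 (k=10): L=194 R=62
Round 6 (k=35): L=62 R=67

Answer: 62 67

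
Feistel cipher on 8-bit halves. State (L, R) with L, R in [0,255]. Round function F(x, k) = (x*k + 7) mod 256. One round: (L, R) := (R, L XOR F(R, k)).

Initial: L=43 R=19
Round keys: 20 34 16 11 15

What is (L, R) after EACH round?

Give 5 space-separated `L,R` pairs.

Answer: 19,168 168,68 68,239 239,8 8,144

Derivation:
Round 1 (k=20): L=19 R=168
Round 2 (k=34): L=168 R=68
Round 3 (k=16): L=68 R=239
Round 4 (k=11): L=239 R=8
Round 5 (k=15): L=8 R=144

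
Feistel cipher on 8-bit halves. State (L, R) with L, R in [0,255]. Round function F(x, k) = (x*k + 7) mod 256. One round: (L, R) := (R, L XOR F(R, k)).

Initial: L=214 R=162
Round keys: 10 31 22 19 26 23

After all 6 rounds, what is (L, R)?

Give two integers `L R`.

Answer: 3 65

Derivation:
Round 1 (k=10): L=162 R=141
Round 2 (k=31): L=141 R=184
Round 3 (k=22): L=184 R=90
Round 4 (k=19): L=90 R=13
Round 5 (k=26): L=13 R=3
Round 6 (k=23): L=3 R=65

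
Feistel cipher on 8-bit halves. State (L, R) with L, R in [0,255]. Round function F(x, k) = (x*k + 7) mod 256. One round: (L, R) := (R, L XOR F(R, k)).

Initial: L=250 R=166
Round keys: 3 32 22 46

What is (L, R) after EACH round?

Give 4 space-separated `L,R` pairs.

Answer: 166,3 3,193 193,158 158,170

Derivation:
Round 1 (k=3): L=166 R=3
Round 2 (k=32): L=3 R=193
Round 3 (k=22): L=193 R=158
Round 4 (k=46): L=158 R=170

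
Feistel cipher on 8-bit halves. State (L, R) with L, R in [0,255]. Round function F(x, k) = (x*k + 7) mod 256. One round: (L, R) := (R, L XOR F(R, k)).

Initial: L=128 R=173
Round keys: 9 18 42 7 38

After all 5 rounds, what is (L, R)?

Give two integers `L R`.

Answer: 10 100

Derivation:
Round 1 (k=9): L=173 R=156
Round 2 (k=18): L=156 R=82
Round 3 (k=42): L=82 R=231
Round 4 (k=7): L=231 R=10
Round 5 (k=38): L=10 R=100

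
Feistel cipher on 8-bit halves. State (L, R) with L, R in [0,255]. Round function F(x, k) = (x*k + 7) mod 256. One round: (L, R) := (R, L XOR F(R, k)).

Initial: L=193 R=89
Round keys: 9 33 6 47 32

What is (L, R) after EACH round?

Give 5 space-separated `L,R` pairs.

Round 1 (k=9): L=89 R=233
Round 2 (k=33): L=233 R=73
Round 3 (k=6): L=73 R=84
Round 4 (k=47): L=84 R=58
Round 5 (k=32): L=58 R=19

Answer: 89,233 233,73 73,84 84,58 58,19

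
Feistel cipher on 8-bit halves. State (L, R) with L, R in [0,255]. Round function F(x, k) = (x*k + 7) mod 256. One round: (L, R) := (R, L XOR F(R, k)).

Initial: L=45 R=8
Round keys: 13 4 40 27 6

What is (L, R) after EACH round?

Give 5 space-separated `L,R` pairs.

Round 1 (k=13): L=8 R=66
Round 2 (k=4): L=66 R=7
Round 3 (k=40): L=7 R=93
Round 4 (k=27): L=93 R=209
Round 5 (k=6): L=209 R=176

Answer: 8,66 66,7 7,93 93,209 209,176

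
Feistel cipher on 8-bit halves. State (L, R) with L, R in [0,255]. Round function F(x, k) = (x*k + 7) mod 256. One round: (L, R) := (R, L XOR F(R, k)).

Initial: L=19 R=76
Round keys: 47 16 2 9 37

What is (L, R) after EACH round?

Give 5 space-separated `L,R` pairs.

Round 1 (k=47): L=76 R=232
Round 2 (k=16): L=232 R=203
Round 3 (k=2): L=203 R=117
Round 4 (k=9): L=117 R=239
Round 5 (k=37): L=239 R=231

Answer: 76,232 232,203 203,117 117,239 239,231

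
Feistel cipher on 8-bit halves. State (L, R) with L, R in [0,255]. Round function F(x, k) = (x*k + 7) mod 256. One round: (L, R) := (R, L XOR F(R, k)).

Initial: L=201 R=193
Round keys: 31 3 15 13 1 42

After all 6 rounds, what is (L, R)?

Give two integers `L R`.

Round 1 (k=31): L=193 R=175
Round 2 (k=3): L=175 R=213
Round 3 (k=15): L=213 R=45
Round 4 (k=13): L=45 R=133
Round 5 (k=1): L=133 R=161
Round 6 (k=42): L=161 R=244

Answer: 161 244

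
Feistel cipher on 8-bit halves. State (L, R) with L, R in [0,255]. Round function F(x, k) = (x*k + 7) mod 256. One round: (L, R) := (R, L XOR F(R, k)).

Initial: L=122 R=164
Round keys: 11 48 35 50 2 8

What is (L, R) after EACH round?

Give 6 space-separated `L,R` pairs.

Answer: 164,105 105,19 19,201 201,90 90,114 114,205

Derivation:
Round 1 (k=11): L=164 R=105
Round 2 (k=48): L=105 R=19
Round 3 (k=35): L=19 R=201
Round 4 (k=50): L=201 R=90
Round 5 (k=2): L=90 R=114
Round 6 (k=8): L=114 R=205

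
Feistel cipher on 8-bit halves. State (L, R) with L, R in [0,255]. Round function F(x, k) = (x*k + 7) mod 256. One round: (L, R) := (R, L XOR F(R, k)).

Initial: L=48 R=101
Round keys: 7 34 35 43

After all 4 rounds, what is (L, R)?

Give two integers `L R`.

Answer: 27 206

Derivation:
Round 1 (k=7): L=101 R=250
Round 2 (k=34): L=250 R=94
Round 3 (k=35): L=94 R=27
Round 4 (k=43): L=27 R=206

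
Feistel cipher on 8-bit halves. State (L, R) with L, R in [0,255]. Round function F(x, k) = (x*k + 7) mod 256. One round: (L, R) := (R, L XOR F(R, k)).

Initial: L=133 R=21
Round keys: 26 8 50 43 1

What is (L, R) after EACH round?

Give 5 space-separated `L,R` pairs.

Answer: 21,172 172,114 114,231 231,166 166,74

Derivation:
Round 1 (k=26): L=21 R=172
Round 2 (k=8): L=172 R=114
Round 3 (k=50): L=114 R=231
Round 4 (k=43): L=231 R=166
Round 5 (k=1): L=166 R=74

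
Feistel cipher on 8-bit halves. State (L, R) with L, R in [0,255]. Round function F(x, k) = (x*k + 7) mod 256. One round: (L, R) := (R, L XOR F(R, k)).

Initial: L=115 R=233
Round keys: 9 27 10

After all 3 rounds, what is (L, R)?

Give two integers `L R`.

Round 1 (k=9): L=233 R=75
Round 2 (k=27): L=75 R=25
Round 3 (k=10): L=25 R=74

Answer: 25 74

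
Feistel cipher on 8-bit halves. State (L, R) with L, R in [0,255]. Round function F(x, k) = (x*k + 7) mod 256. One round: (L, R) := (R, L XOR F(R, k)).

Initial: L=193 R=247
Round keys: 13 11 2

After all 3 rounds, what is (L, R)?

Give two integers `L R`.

Round 1 (k=13): L=247 R=83
Round 2 (k=11): L=83 R=111
Round 3 (k=2): L=111 R=182

Answer: 111 182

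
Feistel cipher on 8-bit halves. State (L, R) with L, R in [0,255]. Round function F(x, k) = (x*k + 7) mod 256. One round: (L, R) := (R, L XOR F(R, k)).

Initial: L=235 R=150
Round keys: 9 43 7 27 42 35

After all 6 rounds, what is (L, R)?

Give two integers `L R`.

Round 1 (k=9): L=150 R=166
Round 2 (k=43): L=166 R=127
Round 3 (k=7): L=127 R=38
Round 4 (k=27): L=38 R=118
Round 5 (k=42): L=118 R=69
Round 6 (k=35): L=69 R=0

Answer: 69 0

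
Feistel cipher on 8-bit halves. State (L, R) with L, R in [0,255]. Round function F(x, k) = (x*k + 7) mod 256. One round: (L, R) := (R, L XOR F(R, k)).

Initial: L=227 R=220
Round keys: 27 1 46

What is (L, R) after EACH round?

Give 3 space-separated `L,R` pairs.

Round 1 (k=27): L=220 R=216
Round 2 (k=1): L=216 R=3
Round 3 (k=46): L=3 R=73

Answer: 220,216 216,3 3,73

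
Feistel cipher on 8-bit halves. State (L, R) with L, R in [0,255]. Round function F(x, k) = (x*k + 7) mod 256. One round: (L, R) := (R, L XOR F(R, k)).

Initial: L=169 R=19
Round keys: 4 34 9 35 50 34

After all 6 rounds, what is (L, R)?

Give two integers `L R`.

Answer: 214 61

Derivation:
Round 1 (k=4): L=19 R=250
Round 2 (k=34): L=250 R=40
Round 3 (k=9): L=40 R=149
Round 4 (k=35): L=149 R=78
Round 5 (k=50): L=78 R=214
Round 6 (k=34): L=214 R=61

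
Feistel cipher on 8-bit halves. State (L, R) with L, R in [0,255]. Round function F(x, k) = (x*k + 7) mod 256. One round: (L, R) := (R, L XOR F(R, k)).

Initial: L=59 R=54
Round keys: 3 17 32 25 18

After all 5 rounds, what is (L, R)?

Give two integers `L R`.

Round 1 (k=3): L=54 R=146
Round 2 (k=17): L=146 R=143
Round 3 (k=32): L=143 R=117
Round 4 (k=25): L=117 R=251
Round 5 (k=18): L=251 R=216

Answer: 251 216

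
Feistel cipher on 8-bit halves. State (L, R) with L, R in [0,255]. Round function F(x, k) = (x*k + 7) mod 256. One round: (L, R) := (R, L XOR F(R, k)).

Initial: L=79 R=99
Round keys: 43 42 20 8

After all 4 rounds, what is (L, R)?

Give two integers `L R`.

Answer: 248 73

Derivation:
Round 1 (k=43): L=99 R=231
Round 2 (k=42): L=231 R=142
Round 3 (k=20): L=142 R=248
Round 4 (k=8): L=248 R=73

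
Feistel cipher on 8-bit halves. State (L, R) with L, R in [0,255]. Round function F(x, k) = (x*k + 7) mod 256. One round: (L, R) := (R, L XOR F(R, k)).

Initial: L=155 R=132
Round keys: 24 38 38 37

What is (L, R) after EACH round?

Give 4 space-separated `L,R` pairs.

Round 1 (k=24): L=132 R=252
Round 2 (k=38): L=252 R=235
Round 3 (k=38): L=235 R=21
Round 4 (k=37): L=21 R=251

Answer: 132,252 252,235 235,21 21,251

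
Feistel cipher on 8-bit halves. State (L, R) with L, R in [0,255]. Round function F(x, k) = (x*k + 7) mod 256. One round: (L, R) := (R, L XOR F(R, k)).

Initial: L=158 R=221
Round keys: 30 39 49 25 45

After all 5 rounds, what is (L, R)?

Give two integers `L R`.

Answer: 219 125

Derivation:
Round 1 (k=30): L=221 R=115
Round 2 (k=39): L=115 R=81
Round 3 (k=49): L=81 R=251
Round 4 (k=25): L=251 R=219
Round 5 (k=45): L=219 R=125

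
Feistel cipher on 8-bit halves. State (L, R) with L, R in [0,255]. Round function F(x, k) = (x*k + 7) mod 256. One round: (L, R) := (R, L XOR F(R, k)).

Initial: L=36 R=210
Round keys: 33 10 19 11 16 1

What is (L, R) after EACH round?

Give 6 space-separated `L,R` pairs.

Round 1 (k=33): L=210 R=61
Round 2 (k=10): L=61 R=187
Round 3 (k=19): L=187 R=213
Round 4 (k=11): L=213 R=149
Round 5 (k=16): L=149 R=130
Round 6 (k=1): L=130 R=28

Answer: 210,61 61,187 187,213 213,149 149,130 130,28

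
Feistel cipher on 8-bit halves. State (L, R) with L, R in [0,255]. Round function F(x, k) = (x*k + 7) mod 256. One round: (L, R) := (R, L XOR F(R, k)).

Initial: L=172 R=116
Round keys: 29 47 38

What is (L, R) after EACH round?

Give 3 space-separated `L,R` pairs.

Round 1 (k=29): L=116 R=135
Round 2 (k=47): L=135 R=164
Round 3 (k=38): L=164 R=216

Answer: 116,135 135,164 164,216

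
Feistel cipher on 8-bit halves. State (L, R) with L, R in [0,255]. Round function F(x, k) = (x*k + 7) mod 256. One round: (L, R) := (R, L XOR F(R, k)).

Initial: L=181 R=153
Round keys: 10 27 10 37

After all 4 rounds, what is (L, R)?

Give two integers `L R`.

Answer: 191 56

Derivation:
Round 1 (k=10): L=153 R=180
Round 2 (k=27): L=180 R=154
Round 3 (k=10): L=154 R=191
Round 4 (k=37): L=191 R=56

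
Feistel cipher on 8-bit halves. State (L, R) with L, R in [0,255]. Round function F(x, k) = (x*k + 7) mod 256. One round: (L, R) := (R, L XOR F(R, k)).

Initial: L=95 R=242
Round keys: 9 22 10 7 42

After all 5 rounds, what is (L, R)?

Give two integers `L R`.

Round 1 (k=9): L=242 R=214
Round 2 (k=22): L=214 R=153
Round 3 (k=10): L=153 R=215
Round 4 (k=7): L=215 R=113
Round 5 (k=42): L=113 R=70

Answer: 113 70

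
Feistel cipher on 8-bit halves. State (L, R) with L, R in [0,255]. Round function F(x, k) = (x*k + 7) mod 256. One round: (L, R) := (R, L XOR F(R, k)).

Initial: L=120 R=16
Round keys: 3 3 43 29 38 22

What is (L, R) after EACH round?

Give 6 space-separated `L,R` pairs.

Answer: 16,79 79,228 228,28 28,215 215,237 237,178

Derivation:
Round 1 (k=3): L=16 R=79
Round 2 (k=3): L=79 R=228
Round 3 (k=43): L=228 R=28
Round 4 (k=29): L=28 R=215
Round 5 (k=38): L=215 R=237
Round 6 (k=22): L=237 R=178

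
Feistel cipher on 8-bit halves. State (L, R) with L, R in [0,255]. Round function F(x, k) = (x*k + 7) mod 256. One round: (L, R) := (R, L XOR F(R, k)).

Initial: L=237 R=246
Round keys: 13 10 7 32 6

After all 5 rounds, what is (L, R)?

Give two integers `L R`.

Answer: 38 173

Derivation:
Round 1 (k=13): L=246 R=104
Round 2 (k=10): L=104 R=225
Round 3 (k=7): L=225 R=70
Round 4 (k=32): L=70 R=38
Round 5 (k=6): L=38 R=173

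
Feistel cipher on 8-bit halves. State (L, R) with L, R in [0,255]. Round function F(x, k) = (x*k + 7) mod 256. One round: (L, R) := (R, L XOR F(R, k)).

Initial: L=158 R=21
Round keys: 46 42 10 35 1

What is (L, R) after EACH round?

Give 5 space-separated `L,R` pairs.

Round 1 (k=46): L=21 R=83
Round 2 (k=42): L=83 R=176
Round 3 (k=10): L=176 R=180
Round 4 (k=35): L=180 R=19
Round 5 (k=1): L=19 R=174

Answer: 21,83 83,176 176,180 180,19 19,174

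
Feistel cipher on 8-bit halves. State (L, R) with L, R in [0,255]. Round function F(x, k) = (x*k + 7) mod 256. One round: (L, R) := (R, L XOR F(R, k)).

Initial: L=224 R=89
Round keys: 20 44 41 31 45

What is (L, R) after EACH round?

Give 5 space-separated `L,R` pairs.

Answer: 89,27 27,242 242,210 210,135 135,16

Derivation:
Round 1 (k=20): L=89 R=27
Round 2 (k=44): L=27 R=242
Round 3 (k=41): L=242 R=210
Round 4 (k=31): L=210 R=135
Round 5 (k=45): L=135 R=16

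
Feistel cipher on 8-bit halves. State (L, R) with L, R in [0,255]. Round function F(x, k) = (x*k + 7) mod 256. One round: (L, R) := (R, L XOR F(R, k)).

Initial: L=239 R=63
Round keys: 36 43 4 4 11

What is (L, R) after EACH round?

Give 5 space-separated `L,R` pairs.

Answer: 63,12 12,52 52,219 219,71 71,207

Derivation:
Round 1 (k=36): L=63 R=12
Round 2 (k=43): L=12 R=52
Round 3 (k=4): L=52 R=219
Round 4 (k=4): L=219 R=71
Round 5 (k=11): L=71 R=207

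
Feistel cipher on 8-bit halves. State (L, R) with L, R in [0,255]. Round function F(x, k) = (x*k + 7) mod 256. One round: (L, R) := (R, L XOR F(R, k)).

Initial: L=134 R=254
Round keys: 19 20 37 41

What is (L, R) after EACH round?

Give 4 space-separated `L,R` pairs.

Answer: 254,103 103,237 237,47 47,99

Derivation:
Round 1 (k=19): L=254 R=103
Round 2 (k=20): L=103 R=237
Round 3 (k=37): L=237 R=47
Round 4 (k=41): L=47 R=99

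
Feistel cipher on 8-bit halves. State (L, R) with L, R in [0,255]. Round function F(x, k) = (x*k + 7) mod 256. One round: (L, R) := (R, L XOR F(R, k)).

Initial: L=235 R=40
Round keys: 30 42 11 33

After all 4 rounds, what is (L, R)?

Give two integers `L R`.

Round 1 (k=30): L=40 R=92
Round 2 (k=42): L=92 R=55
Round 3 (k=11): L=55 R=56
Round 4 (k=33): L=56 R=8

Answer: 56 8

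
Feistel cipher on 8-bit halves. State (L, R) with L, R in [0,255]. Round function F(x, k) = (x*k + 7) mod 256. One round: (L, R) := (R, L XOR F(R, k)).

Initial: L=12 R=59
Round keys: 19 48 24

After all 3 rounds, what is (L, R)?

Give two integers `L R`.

Answer: 252 195

Derivation:
Round 1 (k=19): L=59 R=100
Round 2 (k=48): L=100 R=252
Round 3 (k=24): L=252 R=195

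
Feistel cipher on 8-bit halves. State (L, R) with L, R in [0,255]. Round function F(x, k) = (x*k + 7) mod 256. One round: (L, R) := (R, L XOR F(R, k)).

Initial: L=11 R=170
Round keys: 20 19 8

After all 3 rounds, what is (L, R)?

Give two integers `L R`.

Round 1 (k=20): L=170 R=68
Round 2 (k=19): L=68 R=185
Round 3 (k=8): L=185 R=139

Answer: 185 139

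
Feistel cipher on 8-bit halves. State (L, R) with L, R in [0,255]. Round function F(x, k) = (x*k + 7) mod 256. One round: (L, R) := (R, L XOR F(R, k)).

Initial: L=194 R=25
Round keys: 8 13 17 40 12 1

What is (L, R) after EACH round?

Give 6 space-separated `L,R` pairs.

Answer: 25,13 13,169 169,77 77,166 166,130 130,47

Derivation:
Round 1 (k=8): L=25 R=13
Round 2 (k=13): L=13 R=169
Round 3 (k=17): L=169 R=77
Round 4 (k=40): L=77 R=166
Round 5 (k=12): L=166 R=130
Round 6 (k=1): L=130 R=47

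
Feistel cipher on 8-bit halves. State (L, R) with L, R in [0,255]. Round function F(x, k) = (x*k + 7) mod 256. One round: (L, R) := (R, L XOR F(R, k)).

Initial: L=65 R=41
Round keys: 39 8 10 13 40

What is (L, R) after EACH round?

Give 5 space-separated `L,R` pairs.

Answer: 41,7 7,22 22,228 228,141 141,235

Derivation:
Round 1 (k=39): L=41 R=7
Round 2 (k=8): L=7 R=22
Round 3 (k=10): L=22 R=228
Round 4 (k=13): L=228 R=141
Round 5 (k=40): L=141 R=235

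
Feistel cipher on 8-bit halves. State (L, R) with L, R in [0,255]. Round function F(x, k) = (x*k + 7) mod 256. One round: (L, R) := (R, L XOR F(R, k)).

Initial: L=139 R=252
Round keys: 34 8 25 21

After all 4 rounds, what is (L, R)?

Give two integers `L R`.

Round 1 (k=34): L=252 R=244
Round 2 (k=8): L=244 R=91
Round 3 (k=25): L=91 R=30
Round 4 (k=21): L=30 R=38

Answer: 30 38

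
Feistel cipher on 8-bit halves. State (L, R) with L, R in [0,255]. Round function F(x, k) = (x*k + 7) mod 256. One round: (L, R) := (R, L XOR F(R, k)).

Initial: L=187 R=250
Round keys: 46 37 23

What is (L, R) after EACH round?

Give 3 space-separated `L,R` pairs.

Round 1 (k=46): L=250 R=72
Round 2 (k=37): L=72 R=149
Round 3 (k=23): L=149 R=34

Answer: 250,72 72,149 149,34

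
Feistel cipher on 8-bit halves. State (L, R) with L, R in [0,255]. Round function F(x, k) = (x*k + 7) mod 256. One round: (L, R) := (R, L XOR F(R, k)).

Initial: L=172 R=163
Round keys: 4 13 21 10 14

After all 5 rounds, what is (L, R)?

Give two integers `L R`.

Answer: 44 196

Derivation:
Round 1 (k=4): L=163 R=63
Round 2 (k=13): L=63 R=153
Round 3 (k=21): L=153 R=171
Round 4 (k=10): L=171 R=44
Round 5 (k=14): L=44 R=196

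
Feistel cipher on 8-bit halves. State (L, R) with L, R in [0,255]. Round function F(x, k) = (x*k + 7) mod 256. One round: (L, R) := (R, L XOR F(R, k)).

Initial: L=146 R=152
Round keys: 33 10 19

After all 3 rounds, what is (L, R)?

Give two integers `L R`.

Answer: 17 71

Derivation:
Round 1 (k=33): L=152 R=13
Round 2 (k=10): L=13 R=17
Round 3 (k=19): L=17 R=71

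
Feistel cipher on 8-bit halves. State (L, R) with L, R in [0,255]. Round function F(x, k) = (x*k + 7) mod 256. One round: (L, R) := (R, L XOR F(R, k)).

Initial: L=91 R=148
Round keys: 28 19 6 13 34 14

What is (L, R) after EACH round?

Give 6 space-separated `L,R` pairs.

Round 1 (k=28): L=148 R=108
Round 2 (k=19): L=108 R=159
Round 3 (k=6): L=159 R=173
Round 4 (k=13): L=173 R=79
Round 5 (k=34): L=79 R=40
Round 6 (k=14): L=40 R=120

Answer: 148,108 108,159 159,173 173,79 79,40 40,120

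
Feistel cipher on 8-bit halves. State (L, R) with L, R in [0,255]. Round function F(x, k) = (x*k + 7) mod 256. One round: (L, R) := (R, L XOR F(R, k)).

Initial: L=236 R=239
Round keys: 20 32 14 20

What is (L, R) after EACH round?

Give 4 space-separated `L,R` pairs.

Round 1 (k=20): L=239 R=95
Round 2 (k=32): L=95 R=8
Round 3 (k=14): L=8 R=40
Round 4 (k=20): L=40 R=47

Answer: 239,95 95,8 8,40 40,47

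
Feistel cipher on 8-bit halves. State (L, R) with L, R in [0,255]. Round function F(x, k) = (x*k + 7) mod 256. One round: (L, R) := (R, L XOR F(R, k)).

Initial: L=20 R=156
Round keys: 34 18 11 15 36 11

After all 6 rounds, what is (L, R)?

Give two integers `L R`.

Round 1 (k=34): L=156 R=171
Round 2 (k=18): L=171 R=145
Round 3 (k=11): L=145 R=233
Round 4 (k=15): L=233 R=63
Round 5 (k=36): L=63 R=10
Round 6 (k=11): L=10 R=74

Answer: 10 74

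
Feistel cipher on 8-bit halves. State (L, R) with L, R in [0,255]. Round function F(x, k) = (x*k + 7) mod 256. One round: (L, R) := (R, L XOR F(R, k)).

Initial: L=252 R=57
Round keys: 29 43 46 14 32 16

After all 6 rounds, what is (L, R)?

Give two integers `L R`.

Round 1 (k=29): L=57 R=128
Round 2 (k=43): L=128 R=190
Round 3 (k=46): L=190 R=171
Round 4 (k=14): L=171 R=223
Round 5 (k=32): L=223 R=76
Round 6 (k=16): L=76 R=24

Answer: 76 24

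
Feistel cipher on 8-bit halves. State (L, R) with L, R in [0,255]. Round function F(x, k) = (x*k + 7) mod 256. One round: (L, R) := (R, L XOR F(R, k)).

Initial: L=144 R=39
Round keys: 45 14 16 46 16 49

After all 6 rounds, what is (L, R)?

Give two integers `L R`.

Answer: 162 224

Derivation:
Round 1 (k=45): L=39 R=114
Round 2 (k=14): L=114 R=100
Round 3 (k=16): L=100 R=53
Round 4 (k=46): L=53 R=233
Round 5 (k=16): L=233 R=162
Round 6 (k=49): L=162 R=224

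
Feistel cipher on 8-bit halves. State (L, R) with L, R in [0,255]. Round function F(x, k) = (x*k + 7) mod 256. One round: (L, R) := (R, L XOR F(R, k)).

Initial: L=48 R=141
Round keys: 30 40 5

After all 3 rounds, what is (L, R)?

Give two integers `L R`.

Answer: 2 172

Derivation:
Round 1 (k=30): L=141 R=189
Round 2 (k=40): L=189 R=2
Round 3 (k=5): L=2 R=172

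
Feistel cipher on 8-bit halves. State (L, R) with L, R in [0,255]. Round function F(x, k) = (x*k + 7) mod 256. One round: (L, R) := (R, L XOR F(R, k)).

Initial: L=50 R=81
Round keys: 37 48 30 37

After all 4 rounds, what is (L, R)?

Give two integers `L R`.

Round 1 (k=37): L=81 R=142
Round 2 (k=48): L=142 R=246
Round 3 (k=30): L=246 R=85
Round 4 (k=37): L=85 R=166

Answer: 85 166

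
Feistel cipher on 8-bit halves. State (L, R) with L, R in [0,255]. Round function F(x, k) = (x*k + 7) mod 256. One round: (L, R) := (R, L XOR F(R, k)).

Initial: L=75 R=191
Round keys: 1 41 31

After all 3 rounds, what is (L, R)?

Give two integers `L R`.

Answer: 35 201

Derivation:
Round 1 (k=1): L=191 R=141
Round 2 (k=41): L=141 R=35
Round 3 (k=31): L=35 R=201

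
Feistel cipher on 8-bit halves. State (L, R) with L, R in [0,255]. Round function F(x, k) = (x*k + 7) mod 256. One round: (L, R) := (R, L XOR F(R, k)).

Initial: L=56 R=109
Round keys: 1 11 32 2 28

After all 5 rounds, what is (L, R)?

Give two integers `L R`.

Round 1 (k=1): L=109 R=76
Round 2 (k=11): L=76 R=38
Round 3 (k=32): L=38 R=139
Round 4 (k=2): L=139 R=59
Round 5 (k=28): L=59 R=240

Answer: 59 240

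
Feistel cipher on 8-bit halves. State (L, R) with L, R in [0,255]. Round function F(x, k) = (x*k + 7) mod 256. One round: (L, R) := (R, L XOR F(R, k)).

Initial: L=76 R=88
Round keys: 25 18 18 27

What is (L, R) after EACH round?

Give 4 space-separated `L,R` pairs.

Answer: 88,211 211,133 133,178 178,72

Derivation:
Round 1 (k=25): L=88 R=211
Round 2 (k=18): L=211 R=133
Round 3 (k=18): L=133 R=178
Round 4 (k=27): L=178 R=72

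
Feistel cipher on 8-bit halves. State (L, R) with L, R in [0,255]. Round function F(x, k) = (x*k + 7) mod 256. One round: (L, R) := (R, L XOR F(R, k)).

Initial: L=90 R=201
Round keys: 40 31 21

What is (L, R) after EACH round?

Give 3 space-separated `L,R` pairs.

Answer: 201,53 53,187 187,107

Derivation:
Round 1 (k=40): L=201 R=53
Round 2 (k=31): L=53 R=187
Round 3 (k=21): L=187 R=107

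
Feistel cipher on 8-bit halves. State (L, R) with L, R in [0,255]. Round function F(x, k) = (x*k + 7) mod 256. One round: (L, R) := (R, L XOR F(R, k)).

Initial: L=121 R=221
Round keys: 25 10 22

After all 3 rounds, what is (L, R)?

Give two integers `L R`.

Round 1 (k=25): L=221 R=229
Round 2 (k=10): L=229 R=36
Round 3 (k=22): L=36 R=250

Answer: 36 250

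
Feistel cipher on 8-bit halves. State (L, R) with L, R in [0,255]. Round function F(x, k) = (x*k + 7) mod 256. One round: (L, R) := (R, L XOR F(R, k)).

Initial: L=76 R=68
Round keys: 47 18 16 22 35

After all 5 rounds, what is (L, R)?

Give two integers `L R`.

Answer: 70 65

Derivation:
Round 1 (k=47): L=68 R=207
Round 2 (k=18): L=207 R=209
Round 3 (k=16): L=209 R=216
Round 4 (k=22): L=216 R=70
Round 5 (k=35): L=70 R=65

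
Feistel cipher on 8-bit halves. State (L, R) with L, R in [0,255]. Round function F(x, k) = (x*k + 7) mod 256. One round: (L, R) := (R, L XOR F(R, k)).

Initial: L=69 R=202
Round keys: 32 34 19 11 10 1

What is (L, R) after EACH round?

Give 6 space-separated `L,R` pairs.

Answer: 202,2 2,129 129,152 152,14 14,11 11,28

Derivation:
Round 1 (k=32): L=202 R=2
Round 2 (k=34): L=2 R=129
Round 3 (k=19): L=129 R=152
Round 4 (k=11): L=152 R=14
Round 5 (k=10): L=14 R=11
Round 6 (k=1): L=11 R=28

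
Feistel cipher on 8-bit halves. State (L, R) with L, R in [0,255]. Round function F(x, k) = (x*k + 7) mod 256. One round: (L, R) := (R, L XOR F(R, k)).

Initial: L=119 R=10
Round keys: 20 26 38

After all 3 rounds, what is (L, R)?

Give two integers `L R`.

Answer: 189 173

Derivation:
Round 1 (k=20): L=10 R=184
Round 2 (k=26): L=184 R=189
Round 3 (k=38): L=189 R=173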